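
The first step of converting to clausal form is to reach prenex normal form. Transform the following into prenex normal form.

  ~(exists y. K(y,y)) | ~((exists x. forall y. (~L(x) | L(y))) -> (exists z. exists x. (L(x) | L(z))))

forall y. exists x. forall u. forall z. forall x1. (~K(y,y) | (~L(x) | L(u)) & ~L(x1) & ~L(z))

Eliminate → and ↔ using ¬ and ∨.
  ~(exists y. K(y,y)) | ~(~(exists x. forall y. (~L(x) | L(y))) | (exists z. exists x. (L(x) | L(z))))
Drive negations inward (¬∀x A ≡ ∃x ¬A, ¬∃x A ≡ ∀x ¬A, De Morgan for ∧/∨):
  (forall y. ~K(y,y)) | (exists x. forall y. (~L(x) | L(y))) & (forall z. forall x. (~L(x) & ~L(z)))
Rename bound variables to avoid capture: y↦u, x↦x1.
  (forall y. ~K(y,y)) | (exists x. forall u. (~L(x) | L(u))) & (forall z. forall x1. (~L(x1) & ~L(z)))
Finally move all quantifiers to the prefix:
  forall y. exists x. forall u. forall z. forall x1. (~K(y,y) | (~L(x) | L(u)) & ~L(x1) & ~L(z))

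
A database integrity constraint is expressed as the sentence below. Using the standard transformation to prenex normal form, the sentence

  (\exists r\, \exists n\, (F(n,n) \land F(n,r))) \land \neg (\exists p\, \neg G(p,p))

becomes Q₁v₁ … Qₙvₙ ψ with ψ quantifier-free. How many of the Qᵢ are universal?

Push ¬ through the quantifiers and connectives to reach negation normal form:
  (\exists r\, \exists n\, (F(n,n) \land F(n,r))) \land (\forall p\, G(p,p))
Pull the quantifiers to the front (each side's bound variable is not free in the other side):
  \exists r\, \exists n\, \forall p\, (F(n,n) \land F(n,r) \land G(p,p))
The prefix is \exists r \exists n \forall p: 1 universal, 2 existential.

1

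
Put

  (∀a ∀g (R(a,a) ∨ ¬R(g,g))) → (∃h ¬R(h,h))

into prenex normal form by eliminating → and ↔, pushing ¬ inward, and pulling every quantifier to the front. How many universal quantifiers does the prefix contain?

0

First replace A → B with ¬A ∨ B.
  ¬(∀a ∀g (R(a,a) ∨ ¬R(g,g))) ∨ (∃h ¬R(h,h))
Push ¬ through the quantifiers and connectives to reach negation normal form:
  (∃a ∃g (¬R(a,a) ∧ R(g,g))) ∨ (∃h ¬R(h,h))
Finally move all quantifiers to the prefix:
  ∃a ∃g ∃h (¬R(a,a) ∧ R(g,g) ∨ ¬R(h,h))
The prefix is ∃a ∃g ∃h: 0 universal, 3 existential.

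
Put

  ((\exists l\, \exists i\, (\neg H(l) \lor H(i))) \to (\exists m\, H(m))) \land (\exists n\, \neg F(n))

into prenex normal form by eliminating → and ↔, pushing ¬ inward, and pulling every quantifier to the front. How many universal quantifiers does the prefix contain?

Eliminate → and ↔ using ¬ and ∨.
  (\neg (\exists l\, \exists i\, (\neg H(l) \lor H(i))) \lor (\exists m\, H(m))) \land (\exists n\, \neg F(n))
Move each ¬ inward, flipping quantifiers it crosses:
  ((\forall l\, \forall i\, (H(l) \land \neg H(i))) \lor (\exists m\, H(m))) \land (\exists n\, \neg F(n))
All bound variables are already distinct, so no renaming is needed.
Extract every quantifier outward, since the variables are now distinct and don't occur free across branches:
  \forall l\, \forall i\, \exists m\, \exists n\, ((H(l) \land \neg H(i) \lor H(m)) \land \neg F(n))
The prefix is \forall l \forall i \exists m \exists n: 2 universal, 2 existential.

2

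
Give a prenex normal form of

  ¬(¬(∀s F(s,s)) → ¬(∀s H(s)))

First replace A → B with ¬A ∨ B.
  ¬(¬¬(∀s F(s,s)) ∨ ¬(∀s H(s)))
Move each ¬ inward, flipping quantifiers it crosses:
  (∃s ¬F(s,s)) ∧ (∀s H(s))
Standardize variables apart so no two quantifiers bind the same name: s↦w1.
  (∃s ¬F(s,s)) ∧ (∀w1 H(w1))
Pull the quantifiers to the front (each side's bound variable is not free in the other side):
  ∃s ∀w1 (¬F(s,s) ∧ H(w1))

∃s ∀w1 (¬F(s,s) ∧ H(w1))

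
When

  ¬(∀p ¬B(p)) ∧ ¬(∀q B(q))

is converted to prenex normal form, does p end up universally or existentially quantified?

existential

Move each ¬ inward, flipping quantifiers it crosses:
  (∃p B(p)) ∧ (∃q ¬B(q))
Pull the quantifiers to the front (each side's bound variable is not free in the other side):
  ∃p ∃q (B(p) ∧ ¬B(q))
The quantifier ∀p sits under an odd number of negations, so it flips to ∃p.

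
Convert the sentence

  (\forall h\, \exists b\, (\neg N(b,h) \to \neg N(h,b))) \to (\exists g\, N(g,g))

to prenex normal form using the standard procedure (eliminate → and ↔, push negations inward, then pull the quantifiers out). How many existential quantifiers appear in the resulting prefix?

2

Rewrite implications/biconditionals: A → B as ¬A ∨ B.
  \neg (\forall h\, \exists b\, (\neg \neg N(b,h) \lor \neg N(h,b))) \lor (\exists g\, N(g,g))
Move each ¬ inward, flipping quantifiers it crosses:
  (\exists h\, \forall b\, (\neg N(b,h) \land N(h,b))) \lor (\exists g\, N(g,g))
Pull the quantifiers to the front (each side's bound variable is not free in the other side):
  \exists h\, \forall b\, \exists g\, (\neg N(b,h) \land N(h,b) \lor N(g,g))
The prefix is \exists h \forall b \exists g: 1 universal, 2 existential.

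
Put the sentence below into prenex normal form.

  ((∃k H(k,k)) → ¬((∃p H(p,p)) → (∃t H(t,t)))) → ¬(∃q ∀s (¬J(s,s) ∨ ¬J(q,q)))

∃k ∀p ∃t ∀q ∃s (H(k,k) ∧ (¬H(p,p) ∨ H(t,t)) ∨ J(s,s) ∧ J(q,q))

First replace A → B with ¬A ∨ B.
  ¬(¬(∃k H(k,k)) ∨ ¬(¬(∃p H(p,p)) ∨ (∃t H(t,t)))) ∨ ¬(∃q ∀s (¬J(s,s) ∨ ¬J(q,q)))
Move each ¬ inward, flipping quantifiers it crosses:
  (∃k H(k,k)) ∧ ((∀p ¬H(p,p)) ∨ (∃t H(t,t))) ∨ (∀q ∃s (J(s,s) ∧ J(q,q)))
Extract every quantifier outward, since the variables are now distinct and don't occur free across branches:
  ∃k ∀p ∃t ∀q ∃s (H(k,k) ∧ (¬H(p,p) ∨ H(t,t)) ∨ J(s,s) ∧ J(q,q))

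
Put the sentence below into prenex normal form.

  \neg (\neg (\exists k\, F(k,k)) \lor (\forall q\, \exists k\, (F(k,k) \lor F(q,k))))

\exists k\, \exists q\, \forall v\, (F(k,k) \land \neg F(v,v) \land \neg F(q,v))

Move each ¬ inward, flipping quantifiers it crosses:
  (\exists k\, F(k,k)) \land (\exists q\, \forall k\, (\neg F(k,k) \land \neg F(q,k)))
Standardize variables apart so no two quantifiers bind the same name: k↦v.
  (\exists k\, F(k,k)) \land (\exists q\, \forall v\, (\neg F(v,v) \land \neg F(q,v)))
Finally move all quantifiers to the prefix:
  \exists k\, \exists q\, \forall v\, (F(k,k) \land \neg F(v,v) \land \neg F(q,v))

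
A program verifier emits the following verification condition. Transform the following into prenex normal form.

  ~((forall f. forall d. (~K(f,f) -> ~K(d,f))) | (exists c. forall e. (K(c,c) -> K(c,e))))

exists f. exists d. forall c. exists e. (~K(f,f) & K(d,f) & K(c,c) & ~K(c,e))

Eliminate → and ↔ using ¬ and ∨.
  ~((forall f. forall d. (~~K(f,f) | ~K(d,f))) | (exists c. forall e. (~K(c,c) | K(c,e))))
Move each ¬ inward, flipping quantifiers it crosses:
  (exists f. exists d. (~K(f,f) & K(d,f))) & (forall c. exists e. (K(c,c) & ~K(c,e)))
All bound variables are already distinct, so no renaming is needed.
Pull the quantifiers to the front (each side's bound variable is not free in the other side):
  exists f. exists d. forall c. exists e. (~K(f,f) & K(d,f) & K(c,c) & ~K(c,e))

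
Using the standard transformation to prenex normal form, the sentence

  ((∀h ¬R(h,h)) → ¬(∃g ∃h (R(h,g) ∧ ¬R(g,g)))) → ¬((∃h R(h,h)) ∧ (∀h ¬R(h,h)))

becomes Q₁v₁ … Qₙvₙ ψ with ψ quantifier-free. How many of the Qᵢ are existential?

Rewrite implications/biconditionals: A → B as ¬A ∨ B.
  ¬(¬(∀h ¬R(h,h)) ∨ ¬(∃g ∃h (R(h,g) ∧ ¬R(g,g)))) ∨ ¬((∃h R(h,h)) ∧ (∀h ¬R(h,h)))
Move each ¬ inward, flipping quantifiers it crosses:
  (∀h ¬R(h,h)) ∧ (∃g ∃h (R(h,g) ∧ ¬R(g,g))) ∨ (∀h ¬R(h,h)) ∨ (∃h R(h,h))
Standardize variables apart so no two quantifiers bind the same name: h↦a, h↦x, h↦z.
  (∀h ¬R(h,h)) ∧ (∃g ∃a (R(a,g) ∧ ¬R(g,g))) ∨ (∀x ¬R(x,x)) ∨ (∃z R(z,z))
Extract every quantifier outward, since the variables are now distinct and don't occur free across branches:
  ∀h ∃g ∃a ∀x ∃z (¬R(h,h) ∧ R(a,g) ∧ ¬R(g,g) ∨ ¬R(x,x) ∨ R(z,z))
The prefix is ∀h ∃g ∃a ∀x ∃z: 2 universal, 3 existential.

3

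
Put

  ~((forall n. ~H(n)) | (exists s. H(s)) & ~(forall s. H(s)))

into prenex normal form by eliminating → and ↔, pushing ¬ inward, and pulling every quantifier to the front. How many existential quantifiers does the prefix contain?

1

Drive negations inward (¬∀x A ≡ ∃x ¬A, ¬∃x A ≡ ∀x ¬A, De Morgan for ∧/∨):
  (exists n. H(n)) & ((forall s. ~H(s)) | (forall s. H(s)))
Standardize variables apart so no two quantifiers bind the same name: s↦z.
  (exists n. H(n)) & ((forall s. ~H(s)) | (forall z. H(z)))
Finally move all quantifiers to the prefix:
  exists n. forall s. forall z. (H(n) & (~H(s) | H(z)))
The prefix is exists n forall s forall z: 2 universal, 1 existential.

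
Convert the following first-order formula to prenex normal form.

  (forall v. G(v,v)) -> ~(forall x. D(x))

exists v. exists x. (~G(v,v) | ~D(x))

First replace A → B with ¬A ∨ B.
  ~(forall v. G(v,v)) | ~(forall x. D(x))
Push ¬ through the quantifiers and connectives to reach negation normal form:
  (exists v. ~G(v,v)) | (exists x. ~D(x))
All bound variables are already distinct, so no renaming is needed.
Finally move all quantifiers to the prefix:
  exists v. exists x. (~G(v,v) | ~D(x))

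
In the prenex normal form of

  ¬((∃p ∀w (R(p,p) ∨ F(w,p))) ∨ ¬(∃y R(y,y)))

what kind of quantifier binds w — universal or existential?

Push ¬ through the quantifiers and connectives to reach negation normal form:
  (∀p ∃w (¬R(p,p) ∧ ¬F(w,p))) ∧ (∃y R(y,y))
All bound variables are already distinct, so no renaming is needed.
Finally move all quantifiers to the prefix:
  ∀p ∃w ∃y (¬R(p,p) ∧ ¬F(w,p) ∧ R(y,y))
The quantifier ∀w sits under an odd number of negations, so it flips to ∃w.

existential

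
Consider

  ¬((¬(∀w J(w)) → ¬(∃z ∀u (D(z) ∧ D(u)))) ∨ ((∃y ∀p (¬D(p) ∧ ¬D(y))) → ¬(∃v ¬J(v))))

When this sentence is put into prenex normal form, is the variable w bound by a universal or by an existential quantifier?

Eliminate → and ↔ using ¬ and ∨.
  ¬(¬¬(∀w J(w)) ∨ ¬(∃z ∀u (D(z) ∧ D(u))) ∨ ¬(∃y ∀p (¬D(p) ∧ ¬D(y))) ∨ ¬(∃v ¬J(v)))
Move each ¬ inward, flipping quantifiers it crosses:
  (∃w ¬J(w)) ∧ (∃z ∀u (D(z) ∧ D(u))) ∧ (∃y ∀p (¬D(p) ∧ ¬D(y))) ∧ (∃v ¬J(v))
All bound variables are already distinct, so no renaming is needed.
Finally move all quantifiers to the prefix:
  ∃w ∃z ∀u ∃y ∀p ∃v (¬J(w) ∧ D(z) ∧ D(u) ∧ ¬D(p) ∧ ¬D(y) ∧ ¬J(v))
The quantifier ∀w sits under an odd number of negations (counting the antecedent side of each →), so it flips to ∃w.

existential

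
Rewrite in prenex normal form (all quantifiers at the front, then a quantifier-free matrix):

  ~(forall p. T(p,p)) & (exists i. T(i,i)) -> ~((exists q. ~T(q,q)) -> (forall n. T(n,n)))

Rewrite implications/biconditionals: A → B as ¬A ∨ B.
  ~(~(forall p. T(p,p)) & (exists i. T(i,i))) | ~(~(exists q. ~T(q,q)) | (forall n. T(n,n)))
Push ¬ through the quantifiers and connectives to reach negation normal form:
  (forall p. T(p,p)) | (forall i. ~T(i,i)) | (exists q. ~T(q,q)) & (exists n. ~T(n,n))
All bound variables are already distinct, so no renaming is needed.
Pull the quantifiers to the front (each side's bound variable is not free in the other side):
  forall p. forall i. exists q. exists n. (T(p,p) | ~T(i,i) | ~T(q,q) & ~T(n,n))

forall p. forall i. exists q. exists n. (T(p,p) | ~T(i,i) | ~T(q,q) & ~T(n,n))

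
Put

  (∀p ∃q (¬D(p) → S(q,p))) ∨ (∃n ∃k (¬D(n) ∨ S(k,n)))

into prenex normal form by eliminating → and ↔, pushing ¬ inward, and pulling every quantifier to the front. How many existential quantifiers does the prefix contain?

Rewrite implications/biconditionals: A → B as ¬A ∨ B.
  (∀p ∃q (¬¬D(p) ∨ S(q,p))) ∨ (∃n ∃k (¬D(n) ∨ S(k,n)))
Drive negations inward (¬∀x A ≡ ∃x ¬A, ¬∃x A ≡ ∀x ¬A, De Morgan for ∧/∨):
  (∀p ∃q (D(p) ∨ S(q,p))) ∨ (∃n ∃k (¬D(n) ∨ S(k,n)))
All bound variables are already distinct, so no renaming is needed.
Finally move all quantifiers to the prefix:
  ∀p ∃q ∃n ∃k (D(p) ∨ S(q,p) ∨ ¬D(n) ∨ S(k,n))
The prefix is ∀p ∃q ∃n ∃k: 1 universal, 3 existential.

3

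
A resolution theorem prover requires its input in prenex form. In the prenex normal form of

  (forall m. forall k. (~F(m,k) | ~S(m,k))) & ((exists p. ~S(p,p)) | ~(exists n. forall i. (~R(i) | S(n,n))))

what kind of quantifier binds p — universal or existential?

existential

Push ¬ through the quantifiers and connectives to reach negation normal form:
  (forall m. forall k. (~F(m,k) | ~S(m,k))) & ((exists p. ~S(p,p)) | (forall n. exists i. (R(i) & ~S(n,n))))
Pull the quantifiers to the front (each side's bound variable is not free in the other side):
  forall m. forall k. exists p. forall n. exists i. ((~F(m,k) | ~S(m,k)) & (~S(p,p) | R(i) & ~S(n,n)))
The quantifier exists p sits under an even number of negations, so it remains existential.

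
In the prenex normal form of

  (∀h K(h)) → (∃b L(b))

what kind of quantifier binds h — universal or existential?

First replace A → B with ¬A ∨ B.
  ¬(∀h K(h)) ∨ (∃b L(b))
Drive negations inward (¬∀x A ≡ ∃x ¬A, ¬∃x A ≡ ∀x ¬A, De Morgan for ∧/∨):
  (∃h ¬K(h)) ∨ (∃b L(b))
All bound variables are already distinct, so no renaming is needed.
Pull the quantifiers to the front (each side's bound variable is not free in the other side):
  ∃h ∃b (¬K(h) ∨ L(b))
The quantifier ∀h sits under an odd number of negations (counting the antecedent side of each →), so it flips to ∃h.

existential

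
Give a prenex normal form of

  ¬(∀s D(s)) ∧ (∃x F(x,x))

∃s ∃x (¬D(s) ∧ F(x,x))

Push ¬ through the quantifiers and connectives to reach negation normal form:
  (∃s ¬D(s)) ∧ (∃x F(x,x))
Extract every quantifier outward, since the variables are now distinct and don't occur free across branches:
  ∃s ∃x (¬D(s) ∧ F(x,x))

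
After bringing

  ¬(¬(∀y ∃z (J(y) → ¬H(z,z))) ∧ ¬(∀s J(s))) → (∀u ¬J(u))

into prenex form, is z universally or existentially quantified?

Eliminate → and ↔ using ¬ and ∨.
  ¬¬(¬(∀y ∃z (¬J(y) ∨ ¬H(z,z))) ∧ ¬(∀s J(s))) ∨ (∀u ¬J(u))
Move each ¬ inward, flipping quantifiers it crosses:
  (∃y ∀z (J(y) ∧ H(z,z))) ∧ (∃s ¬J(s)) ∨ (∀u ¬J(u))
Finally move all quantifiers to the prefix:
  ∃y ∀z ∃s ∀u (J(y) ∧ H(z,z) ∧ ¬J(s) ∨ ¬J(u))
The quantifier ∃z sits under an odd number of negations (counting the antecedent side of each →), so it flips to ∀z.

universal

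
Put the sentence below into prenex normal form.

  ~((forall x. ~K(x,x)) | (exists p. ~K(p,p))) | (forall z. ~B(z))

exists x. forall p. forall z. (K(x,x) & K(p,p) | ~B(z))

Drive negations inward (¬∀x A ≡ ∃x ¬A, ¬∃x A ≡ ∀x ¬A, De Morgan for ∧/∨):
  (exists x. K(x,x)) & (forall p. K(p,p)) | (forall z. ~B(z))
All bound variables are already distinct, so no renaming is needed.
Finally move all quantifiers to the prefix:
  exists x. forall p. forall z. (K(x,x) & K(p,p) | ~B(z))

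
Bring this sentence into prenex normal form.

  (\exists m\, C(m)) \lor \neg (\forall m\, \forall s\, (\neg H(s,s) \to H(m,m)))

Rewrite implications/biconditionals: A → B as ¬A ∨ B.
  (\exists m\, C(m)) \lor \neg (\forall m\, \forall s\, (\neg \neg H(s,s) \lor H(m,m)))
Move each ¬ inward, flipping quantifiers it crosses:
  (\exists m\, C(m)) \lor (\exists m\, \exists s\, (\neg H(s,s) \land \neg H(m,m)))
Standardize variables apart so no two quantifiers bind the same name: m↦t.
  (\exists m\, C(m)) \lor (\exists t\, \exists s\, (\neg H(s,s) \land \neg H(t,t)))
Finally move all quantifiers to the prefix:
  \exists m\, \exists t\, \exists s\, (C(m) \lor \neg H(s,s) \land \neg H(t,t))

\exists m\, \exists t\, \exists s\, (C(m) \lor \neg H(s,s) \land \neg H(t,t))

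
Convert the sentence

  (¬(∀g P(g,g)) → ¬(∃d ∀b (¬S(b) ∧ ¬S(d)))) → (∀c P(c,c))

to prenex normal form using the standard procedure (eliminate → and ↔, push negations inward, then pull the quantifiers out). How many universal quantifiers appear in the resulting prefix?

2

First replace A → B with ¬A ∨ B.
  ¬(¬¬(∀g P(g,g)) ∨ ¬(∃d ∀b (¬S(b) ∧ ¬S(d)))) ∨ (∀c P(c,c))
Drive negations inward (¬∀x A ≡ ∃x ¬A, ¬∃x A ≡ ∀x ¬A, De Morgan for ∧/∨):
  (∃g ¬P(g,g)) ∧ (∃d ∀b (¬S(b) ∧ ¬S(d))) ∨ (∀c P(c,c))
All bound variables are already distinct, so no renaming is needed.
Finally move all quantifiers to the prefix:
  ∃g ∃d ∀b ∀c (¬P(g,g) ∧ ¬S(b) ∧ ¬S(d) ∨ P(c,c))
The prefix is ∃g ∃d ∀b ∀c: 2 universal, 2 existential.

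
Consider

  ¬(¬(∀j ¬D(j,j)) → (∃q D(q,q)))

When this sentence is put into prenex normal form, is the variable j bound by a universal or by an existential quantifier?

Eliminate → and ↔ using ¬ and ∨.
  ¬(¬¬(∀j ¬D(j,j)) ∨ (∃q D(q,q)))
Move each ¬ inward, flipping quantifiers it crosses:
  (∃j D(j,j)) ∧ (∀q ¬D(q,q))
All bound variables are already distinct, so no renaming is needed.
Pull the quantifiers to the front (each side's bound variable is not free in the other side):
  ∃j ∀q (D(j,j) ∧ ¬D(q,q))
The quantifier ∀j sits under an odd number of negations (counting the antecedent side of each →), so it flips to ∃j.

existential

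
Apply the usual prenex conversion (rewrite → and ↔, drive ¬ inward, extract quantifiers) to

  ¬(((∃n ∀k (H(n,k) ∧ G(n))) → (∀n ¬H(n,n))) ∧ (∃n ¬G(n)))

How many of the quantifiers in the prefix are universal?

2

Rewrite implications/biconditionals: A → B as ¬A ∨ B.
  ¬((¬(∃n ∀k (H(n,k) ∧ G(n))) ∨ (∀n ¬H(n,n))) ∧ (∃n ¬G(n)))
Move each ¬ inward, flipping quantifiers it crosses:
  (∃n ∀k (H(n,k) ∧ G(n))) ∧ (∃n H(n,n)) ∨ (∀n G(n))
Give each quantifier a distinct variable: n↦w, n↦r.
  (∃n ∀k (H(n,k) ∧ G(n))) ∧ (∃w H(w,w)) ∨ (∀r G(r))
Extract every quantifier outward, since the variables are now distinct and don't occur free across branches:
  ∃n ∀k ∃w ∀r (H(n,k) ∧ G(n) ∧ H(w,w) ∨ G(r))
The prefix is ∃n ∀k ∃w ∀r: 2 universal, 2 existential.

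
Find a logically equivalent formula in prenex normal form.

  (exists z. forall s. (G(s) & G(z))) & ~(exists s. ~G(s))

exists z. forall s. forall w. (G(s) & G(z) & G(w))

Push ¬ through the quantifiers and connectives to reach negation normal form:
  (exists z. forall s. (G(s) & G(z))) & (forall s. G(s))
Give each quantifier a distinct variable: s↦w.
  (exists z. forall s. (G(s) & G(z))) & (forall w. G(w))
Extract every quantifier outward, since the variables are now distinct and don't occur free across branches:
  exists z. forall s. forall w. (G(s) & G(z) & G(w))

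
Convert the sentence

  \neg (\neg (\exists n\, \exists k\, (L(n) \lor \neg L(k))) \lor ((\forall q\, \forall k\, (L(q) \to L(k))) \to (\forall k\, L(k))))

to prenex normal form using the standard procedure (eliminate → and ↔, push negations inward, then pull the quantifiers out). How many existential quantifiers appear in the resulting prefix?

3

First replace A → B with ¬A ∨ B.
  \neg (\neg (\exists n\, \exists k\, (L(n) \lor \neg L(k))) \lor \neg (\forall q\, \forall k\, (\neg L(q) \lor L(k))) \lor (\forall k\, L(k)))
Push ¬ through the quantifiers and connectives to reach negation normal form:
  (\exists n\, \exists k\, (L(n) \lor \neg L(k))) \land (\forall q\, \forall k\, (\neg L(q) \lor L(k))) \land (\exists k\, \neg L(k))
Rename bound variables to avoid capture: k↦x, k↦p.
  (\exists n\, \exists k\, (L(n) \lor \neg L(k))) \land (\forall q\, \forall x\, (\neg L(q) \lor L(x))) \land (\exists p\, \neg L(p))
Extract every quantifier outward, since the variables are now distinct and don't occur free across branches:
  \exists n\, \exists k\, \forall q\, \forall x\, \exists p\, ((L(n) \lor \neg L(k)) \land (\neg L(q) \lor L(x)) \land \neg L(p))
The prefix is \exists n \exists k \forall q \forall x \exists p: 2 universal, 3 existential.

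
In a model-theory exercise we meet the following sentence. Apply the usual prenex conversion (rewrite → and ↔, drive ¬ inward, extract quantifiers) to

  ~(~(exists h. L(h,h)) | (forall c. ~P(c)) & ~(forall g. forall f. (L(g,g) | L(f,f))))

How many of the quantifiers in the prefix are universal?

2

Push ¬ through the quantifiers and connectives to reach negation normal form:
  (exists h. L(h,h)) & ((exists c. P(c)) | (forall g. forall f. (L(g,g) | L(f,f))))
All bound variables are already distinct, so no renaming is needed.
Pull the quantifiers to the front (each side's bound variable is not free in the other side):
  exists h. exists c. forall g. forall f. (L(h,h) & (P(c) | L(g,g) | L(f,f)))
The prefix is exists h exists c forall g forall f: 2 universal, 2 existential.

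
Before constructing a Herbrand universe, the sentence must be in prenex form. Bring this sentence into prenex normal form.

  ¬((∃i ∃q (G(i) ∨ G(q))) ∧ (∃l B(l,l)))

∀i ∀q ∀l (¬G(i) ∧ ¬G(q) ∨ ¬B(l,l))

Drive negations inward (¬∀x A ≡ ∃x ¬A, ¬∃x A ≡ ∀x ¬A, De Morgan for ∧/∨):
  (∀i ∀q (¬G(i) ∧ ¬G(q))) ∨ (∀l ¬B(l,l))
All bound variables are already distinct, so no renaming is needed.
Extract every quantifier outward, since the variables are now distinct and don't occur free across branches:
  ∀i ∀q ∀l (¬G(i) ∧ ¬G(q) ∨ ¬B(l,l))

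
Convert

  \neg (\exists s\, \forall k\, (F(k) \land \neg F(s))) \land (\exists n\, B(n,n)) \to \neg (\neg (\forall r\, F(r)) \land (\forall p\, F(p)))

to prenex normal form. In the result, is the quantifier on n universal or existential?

Rewrite implications/biconditionals: A → B as ¬A ∨ B.
  \neg (\neg (\exists s\, \forall k\, (F(k) \land \neg F(s))) \land (\exists n\, B(n,n))) \lor \neg (\neg (\forall r\, F(r)) \land (\forall p\, F(p)))
Drive negations inward (¬∀x A ≡ ∃x ¬A, ¬∃x A ≡ ∀x ¬A, De Morgan for ∧/∨):
  (\exists s\, \forall k\, (F(k) \land \neg F(s))) \lor (\forall n\, \neg B(n,n)) \lor (\forall r\, F(r)) \lor (\exists p\, \neg F(p))
All bound variables are already distinct, so no renaming is needed.
Pull the quantifiers to the front (each side's bound variable is not free in the other side):
  \exists s\, \forall k\, \forall n\, \forall r\, \exists p\, (F(k) \land \neg F(s) \lor \neg B(n,n) \lor F(r) \lor \neg F(p))
The quantifier \exists n sits under an odd number of negations (counting the antecedent side of each →), so it flips to \forall n.

universal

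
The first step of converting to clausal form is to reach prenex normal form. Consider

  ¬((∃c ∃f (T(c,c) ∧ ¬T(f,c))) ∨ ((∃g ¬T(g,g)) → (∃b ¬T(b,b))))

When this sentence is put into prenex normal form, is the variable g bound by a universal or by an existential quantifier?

First replace A → B with ¬A ∨ B.
  ¬((∃c ∃f (T(c,c) ∧ ¬T(f,c))) ∨ ¬(∃g ¬T(g,g)) ∨ (∃b ¬T(b,b)))
Drive negations inward (¬∀x A ≡ ∃x ¬A, ¬∃x A ≡ ∀x ¬A, De Morgan for ∧/∨):
  (∀c ∀f (¬T(c,c) ∨ T(f,c))) ∧ (∃g ¬T(g,g)) ∧ (∀b T(b,b))
Extract every quantifier outward, since the variables are now distinct and don't occur free across branches:
  ∀c ∀f ∃g ∀b ((¬T(c,c) ∨ T(f,c)) ∧ ¬T(g,g) ∧ T(b,b))
The quantifier ∃g sits under an even number of negations (counting the antecedent side of each →), so it remains existential.

existential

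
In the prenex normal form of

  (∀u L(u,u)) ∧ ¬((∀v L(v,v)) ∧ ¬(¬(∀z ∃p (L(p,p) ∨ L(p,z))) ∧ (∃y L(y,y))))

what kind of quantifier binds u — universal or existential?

universal

Push ¬ through the quantifiers and connectives to reach negation normal form:
  (∀u L(u,u)) ∧ ((∃v ¬L(v,v)) ∨ (∃z ∀p (¬L(p,p) ∧ ¬L(p,z))) ∧ (∃y L(y,y)))
Pull the quantifiers to the front (each side's bound variable is not free in the other side):
  ∀u ∃v ∃z ∀p ∃y (L(u,u) ∧ (¬L(v,v) ∨ ¬L(p,p) ∧ ¬L(p,z) ∧ L(y,y)))
The quantifier ∀u sits under an even number of negations, so it remains universal.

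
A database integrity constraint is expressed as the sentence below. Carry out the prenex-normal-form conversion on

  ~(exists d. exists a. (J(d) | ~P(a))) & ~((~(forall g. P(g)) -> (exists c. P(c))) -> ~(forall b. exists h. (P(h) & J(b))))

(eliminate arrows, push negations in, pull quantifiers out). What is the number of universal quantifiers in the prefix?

4

Eliminate → and ↔ using ¬ and ∨.
  ~(exists d. exists a. (J(d) | ~P(a))) & ~(~(~~(forall g. P(g)) | (exists c. P(c))) | ~(forall b. exists h. (P(h) & J(b))))
Move each ¬ inward, flipping quantifiers it crosses:
  (forall d. forall a. (~J(d) & P(a))) & ((forall g. P(g)) | (exists c. P(c))) & (forall b. exists h. (P(h) & J(b)))
Extract every quantifier outward, since the variables are now distinct and don't occur free across branches:
  forall d. forall a. forall g. exists c. forall b. exists h. (~J(d) & P(a) & (P(g) | P(c)) & P(h) & J(b))
The prefix is forall d forall a forall g exists c forall b exists h: 4 universal, 2 existential.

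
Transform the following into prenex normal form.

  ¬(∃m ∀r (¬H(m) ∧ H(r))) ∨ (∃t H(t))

∀m ∃r ∃t (H(m) ∨ ¬H(r) ∨ H(t))

Push ¬ through the quantifiers and connectives to reach negation normal form:
  (∀m ∃r (H(m) ∨ ¬H(r))) ∨ (∃t H(t))
Extract every quantifier outward, since the variables are now distinct and don't occur free across branches:
  ∀m ∃r ∃t (H(m) ∨ ¬H(r) ∨ H(t))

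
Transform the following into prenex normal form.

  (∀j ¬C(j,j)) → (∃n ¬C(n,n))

∃j ∃n (C(j,j) ∨ ¬C(n,n))

Rewrite implications/biconditionals: A → B as ¬A ∨ B.
  ¬(∀j ¬C(j,j)) ∨ (∃n ¬C(n,n))
Push ¬ through the quantifiers and connectives to reach negation normal form:
  (∃j C(j,j)) ∨ (∃n ¬C(n,n))
All bound variables are already distinct, so no renaming is needed.
Extract every quantifier outward, since the variables are now distinct and don't occur free across branches:
  ∃j ∃n (C(j,j) ∨ ¬C(n,n))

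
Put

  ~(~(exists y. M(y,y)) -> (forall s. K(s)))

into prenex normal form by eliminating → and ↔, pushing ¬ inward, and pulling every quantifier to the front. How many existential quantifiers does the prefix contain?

1

Rewrite implications/biconditionals: A → B as ¬A ∨ B.
  ~(~~(exists y. M(y,y)) | (forall s. K(s)))
Push ¬ through the quantifiers and connectives to reach negation normal form:
  (forall y. ~M(y,y)) & (exists s. ~K(s))
All bound variables are already distinct, so no renaming is needed.
Finally move all quantifiers to the prefix:
  forall y. exists s. (~M(y,y) & ~K(s))
The prefix is forall y exists s: 1 universal, 1 existential.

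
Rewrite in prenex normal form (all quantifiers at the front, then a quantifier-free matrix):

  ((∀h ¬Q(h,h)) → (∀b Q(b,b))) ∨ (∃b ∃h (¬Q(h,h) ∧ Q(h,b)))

∃h ∀b ∃x1 ∃w1 (Q(h,h) ∨ Q(b,b) ∨ ¬Q(w1,w1) ∧ Q(w1,x1))

First replace A → B with ¬A ∨ B.
  ¬(∀h ¬Q(h,h)) ∨ (∀b Q(b,b)) ∨ (∃b ∃h (¬Q(h,h) ∧ Q(h,b)))
Move each ¬ inward, flipping quantifiers it crosses:
  (∃h Q(h,h)) ∨ (∀b Q(b,b)) ∨ (∃b ∃h (¬Q(h,h) ∧ Q(h,b)))
Give each quantifier a distinct variable: b↦x1, h↦w1.
  (∃h Q(h,h)) ∨ (∀b Q(b,b)) ∨ (∃x1 ∃w1 (¬Q(w1,w1) ∧ Q(w1,x1)))
Finally move all quantifiers to the prefix:
  ∃h ∀b ∃x1 ∃w1 (Q(h,h) ∨ Q(b,b) ∨ ¬Q(w1,w1) ∧ Q(w1,x1))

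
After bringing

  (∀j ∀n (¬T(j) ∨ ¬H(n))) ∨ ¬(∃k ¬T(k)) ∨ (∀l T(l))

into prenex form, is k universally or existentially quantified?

Push ¬ through the quantifiers and connectives to reach negation normal form:
  (∀j ∀n (¬T(j) ∨ ¬H(n))) ∨ (∀k T(k)) ∨ (∀l T(l))
All bound variables are already distinct, so no renaming is needed.
Extract every quantifier outward, since the variables are now distinct and don't occur free across branches:
  ∀j ∀n ∀k ∀l (¬T(j) ∨ ¬H(n) ∨ T(k) ∨ T(l))
The quantifier ∃k sits under an odd number of negations, so it flips to ∀k.

universal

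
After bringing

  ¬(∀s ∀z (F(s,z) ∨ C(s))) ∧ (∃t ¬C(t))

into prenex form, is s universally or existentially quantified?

Move each ¬ inward, flipping quantifiers it crosses:
  (∃s ∃z (¬F(s,z) ∧ ¬C(s))) ∧ (∃t ¬C(t))
All bound variables are already distinct, so no renaming is needed.
Pull the quantifiers to the front (each side's bound variable is not free in the other side):
  ∃s ∃z ∃t (¬F(s,z) ∧ ¬C(s) ∧ ¬C(t))
The quantifier ∀s sits under an odd number of negations, so it flips to ∃s.

existential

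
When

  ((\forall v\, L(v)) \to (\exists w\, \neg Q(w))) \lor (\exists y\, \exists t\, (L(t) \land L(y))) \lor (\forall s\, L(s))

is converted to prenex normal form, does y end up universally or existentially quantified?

existential

Rewrite implications/biconditionals: A → B as ¬A ∨ B.
  \neg (\forall v\, L(v)) \lor (\exists w\, \neg Q(w)) \lor (\exists y\, \exists t\, (L(t) \land L(y))) \lor (\forall s\, L(s))
Move each ¬ inward, flipping quantifiers it crosses:
  (\exists v\, \neg L(v)) \lor (\exists w\, \neg Q(w)) \lor (\exists y\, \exists t\, (L(t) \land L(y))) \lor (\forall s\, L(s))
Extract every quantifier outward, since the variables are now distinct and don't occur free across branches:
  \exists v\, \exists w\, \exists y\, \exists t\, \forall s\, (\neg L(v) \lor \neg Q(w) \lor L(t) \land L(y) \lor L(s))
The quantifier \exists y sits under an even number of negations (counting the antecedent side of each →), so it remains existential.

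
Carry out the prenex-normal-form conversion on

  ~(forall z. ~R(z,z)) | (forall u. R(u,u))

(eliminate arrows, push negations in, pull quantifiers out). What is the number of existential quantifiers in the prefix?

Drive negations inward (¬∀x A ≡ ∃x ¬A, ¬∃x A ≡ ∀x ¬A, De Morgan for ∧/∨):
  (exists z. R(z,z)) | (forall u. R(u,u))
All bound variables are already distinct, so no renaming is needed.
Extract every quantifier outward, since the variables are now distinct and don't occur free across branches:
  exists z. forall u. (R(z,z) | R(u,u))
The prefix is exists z forall u: 1 universal, 1 existential.

1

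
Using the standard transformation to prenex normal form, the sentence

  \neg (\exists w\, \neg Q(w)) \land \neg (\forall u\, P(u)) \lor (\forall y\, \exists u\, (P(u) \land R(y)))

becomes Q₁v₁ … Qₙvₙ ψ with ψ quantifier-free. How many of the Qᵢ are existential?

2

Drive negations inward (¬∀x A ≡ ∃x ¬A, ¬∃x A ≡ ∀x ¬A, De Morgan for ∧/∨):
  (\forall w\, Q(w)) \land (\exists u\, \neg P(u)) \lor (\forall y\, \exists u\, (P(u) \land R(y)))
Rename bound variables to avoid capture: u↦c.
  (\forall w\, Q(w)) \land (\exists u\, \neg P(u)) \lor (\forall y\, \exists c\, (P(c) \land R(y)))
Pull the quantifiers to the front (each side's bound variable is not free in the other side):
  \forall w\, \exists u\, \forall y\, \exists c\, (Q(w) \land \neg P(u) \lor P(c) \land R(y))
The prefix is \forall w \exists u \forall y \exists c: 2 universal, 2 existential.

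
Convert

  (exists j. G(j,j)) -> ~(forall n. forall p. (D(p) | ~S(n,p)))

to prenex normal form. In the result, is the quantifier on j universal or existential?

Eliminate → and ↔ using ¬ and ∨.
  ~(exists j. G(j,j)) | ~(forall n. forall p. (D(p) | ~S(n,p)))
Push ¬ through the quantifiers and connectives to reach negation normal form:
  (forall j. ~G(j,j)) | (exists n. exists p. (~D(p) & S(n,p)))
All bound variables are already distinct, so no renaming is needed.
Finally move all quantifiers to the prefix:
  forall j. exists n. exists p. (~G(j,j) | ~D(p) & S(n,p))
The quantifier exists j sits under an odd number of negations (counting the antecedent side of each →), so it flips to forall j.

universal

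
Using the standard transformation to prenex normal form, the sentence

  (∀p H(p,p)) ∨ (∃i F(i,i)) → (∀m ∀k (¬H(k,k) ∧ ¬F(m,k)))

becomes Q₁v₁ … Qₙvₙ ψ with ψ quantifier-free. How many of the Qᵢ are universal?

3

Eliminate → and ↔ using ¬ and ∨.
  ¬((∀p H(p,p)) ∨ (∃i F(i,i))) ∨ (∀m ∀k (¬H(k,k) ∧ ¬F(m,k)))
Push ¬ through the quantifiers and connectives to reach negation normal form:
  (∃p ¬H(p,p)) ∧ (∀i ¬F(i,i)) ∨ (∀m ∀k (¬H(k,k) ∧ ¬F(m,k)))
Finally move all quantifiers to the prefix:
  ∃p ∀i ∀m ∀k (¬H(p,p) ∧ ¬F(i,i) ∨ ¬H(k,k) ∧ ¬F(m,k))
The prefix is ∃p ∀i ∀m ∀k: 3 universal, 1 existential.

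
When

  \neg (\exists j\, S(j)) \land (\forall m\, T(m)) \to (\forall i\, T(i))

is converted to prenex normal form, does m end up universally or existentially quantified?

Eliminate → and ↔ using ¬ and ∨.
  \neg (\neg (\exists j\, S(j)) \land (\forall m\, T(m))) \lor (\forall i\, T(i))
Move each ¬ inward, flipping quantifiers it crosses:
  (\exists j\, S(j)) \lor (\exists m\, \neg T(m)) \lor (\forall i\, T(i))
All bound variables are already distinct, so no renaming is needed.
Pull the quantifiers to the front (each side's bound variable is not free in the other side):
  \exists j\, \exists m\, \forall i\, (S(j) \lor \neg T(m) \lor T(i))
The quantifier \forall m sits under an odd number of negations (counting the antecedent side of each →), so it flips to \exists m.

existential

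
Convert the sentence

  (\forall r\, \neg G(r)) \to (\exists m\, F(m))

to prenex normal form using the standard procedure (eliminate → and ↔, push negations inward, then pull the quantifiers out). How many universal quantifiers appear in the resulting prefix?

Rewrite implications/biconditionals: A → B as ¬A ∨ B.
  \neg (\forall r\, \neg G(r)) \lor (\exists m\, F(m))
Move each ¬ inward, flipping quantifiers it crosses:
  (\exists r\, G(r)) \lor (\exists m\, F(m))
All bound variables are already distinct, so no renaming is needed.
Finally move all quantifiers to the prefix:
  \exists r\, \exists m\, (G(r) \lor F(m))
The prefix is \exists r \exists m: 0 universal, 2 existential.

0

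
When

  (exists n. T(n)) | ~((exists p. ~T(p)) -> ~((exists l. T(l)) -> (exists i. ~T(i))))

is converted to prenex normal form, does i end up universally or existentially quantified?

existential

Rewrite implications/biconditionals: A → B as ¬A ∨ B.
  (exists n. T(n)) | ~(~(exists p. ~T(p)) | ~(~(exists l. T(l)) | (exists i. ~T(i))))
Drive negations inward (¬∀x A ≡ ∃x ¬A, ¬∃x A ≡ ∀x ¬A, De Morgan for ∧/∨):
  (exists n. T(n)) | (exists p. ~T(p)) & ((forall l. ~T(l)) | (exists i. ~T(i)))
All bound variables are already distinct, so no renaming is needed.
Finally move all quantifiers to the prefix:
  exists n. exists p. forall l. exists i. (T(n) | ~T(p) & (~T(l) | ~T(i)))
The quantifier exists i sits under an even number of negations (counting the antecedent side of each →), so it remains existential.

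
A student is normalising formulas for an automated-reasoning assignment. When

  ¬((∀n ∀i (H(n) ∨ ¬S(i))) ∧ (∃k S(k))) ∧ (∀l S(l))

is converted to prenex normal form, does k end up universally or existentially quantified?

universal

Move each ¬ inward, flipping quantifiers it crosses:
  ((∃n ∃i (¬H(n) ∧ S(i))) ∨ (∀k ¬S(k))) ∧ (∀l S(l))
Extract every quantifier outward, since the variables are now distinct and don't occur free across branches:
  ∃n ∃i ∀k ∀l ((¬H(n) ∧ S(i) ∨ ¬S(k)) ∧ S(l))
The quantifier ∃k sits under an odd number of negations, so it flips to ∀k.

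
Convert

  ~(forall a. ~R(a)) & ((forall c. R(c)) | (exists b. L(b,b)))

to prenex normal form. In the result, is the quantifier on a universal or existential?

existential

Drive negations inward (¬∀x A ≡ ∃x ¬A, ¬∃x A ≡ ∀x ¬A, De Morgan for ∧/∨):
  (exists a. R(a)) & ((forall c. R(c)) | (exists b. L(b,b)))
All bound variables are already distinct, so no renaming is needed.
Pull the quantifiers to the front (each side's bound variable is not free in the other side):
  exists a. forall c. exists b. (R(a) & (R(c) | L(b,b)))
The quantifier forall a sits under an odd number of negations, so it flips to exists a.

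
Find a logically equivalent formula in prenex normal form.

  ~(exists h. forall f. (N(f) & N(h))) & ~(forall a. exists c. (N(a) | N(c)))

Move each ¬ inward, flipping quantifiers it crosses:
  (forall h. exists f. (~N(f) | ~N(h))) & (exists a. forall c. (~N(a) & ~N(c)))
Finally move all quantifiers to the prefix:
  forall h. exists f. exists a. forall c. ((~N(f) | ~N(h)) & ~N(a) & ~N(c))

forall h. exists f. exists a. forall c. ((~N(f) | ~N(h)) & ~N(a) & ~N(c))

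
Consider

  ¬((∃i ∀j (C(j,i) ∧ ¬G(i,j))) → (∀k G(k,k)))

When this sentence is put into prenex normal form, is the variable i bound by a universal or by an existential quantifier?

Rewrite implications/biconditionals: A → B as ¬A ∨ B.
  ¬(¬(∃i ∀j (C(j,i) ∧ ¬G(i,j))) ∨ (∀k G(k,k)))
Drive negations inward (¬∀x A ≡ ∃x ¬A, ¬∃x A ≡ ∀x ¬A, De Morgan for ∧/∨):
  (∃i ∀j (C(j,i) ∧ ¬G(i,j))) ∧ (∃k ¬G(k,k))
Pull the quantifiers to the front (each side's bound variable is not free in the other side):
  ∃i ∀j ∃k (C(j,i) ∧ ¬G(i,j) ∧ ¬G(k,k))
The quantifier ∃i sits under an even number of negations (counting the antecedent side of each →), so it remains existential.

existential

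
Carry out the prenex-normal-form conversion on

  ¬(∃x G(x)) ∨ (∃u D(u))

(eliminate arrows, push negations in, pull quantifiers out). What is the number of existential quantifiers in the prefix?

Drive negations inward (¬∀x A ≡ ∃x ¬A, ¬∃x A ≡ ∀x ¬A, De Morgan for ∧/∨):
  (∀x ¬G(x)) ∨ (∃u D(u))
Extract every quantifier outward, since the variables are now distinct and don't occur free across branches:
  ∀x ∃u (¬G(x) ∨ D(u))
The prefix is ∀x ∃u: 1 universal, 1 existential.

1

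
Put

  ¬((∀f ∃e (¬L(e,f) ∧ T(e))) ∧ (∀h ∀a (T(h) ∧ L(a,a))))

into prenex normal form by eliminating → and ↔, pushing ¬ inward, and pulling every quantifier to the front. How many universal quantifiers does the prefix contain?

1

Drive negations inward (¬∀x A ≡ ∃x ¬A, ¬∃x A ≡ ∀x ¬A, De Morgan for ∧/∨):
  (∃f ∀e (L(e,f) ∨ ¬T(e))) ∨ (∃h ∃a (¬T(h) ∨ ¬L(a,a)))
All bound variables are already distinct, so no renaming is needed.
Finally move all quantifiers to the prefix:
  ∃f ∀e ∃h ∃a (L(e,f) ∨ ¬T(e) ∨ ¬T(h) ∨ ¬L(a,a))
The prefix is ∃f ∀e ∃h ∃a: 1 universal, 3 existential.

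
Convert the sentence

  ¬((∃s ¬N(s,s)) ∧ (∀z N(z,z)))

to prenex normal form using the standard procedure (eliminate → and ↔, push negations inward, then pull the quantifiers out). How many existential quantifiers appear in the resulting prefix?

1

Move each ¬ inward, flipping quantifiers it crosses:
  (∀s N(s,s)) ∨ (∃z ¬N(z,z))
All bound variables are already distinct, so no renaming is needed.
Extract every quantifier outward, since the variables are now distinct and don't occur free across branches:
  ∀s ∃z (N(s,s) ∨ ¬N(z,z))
The prefix is ∀s ∃z: 1 universal, 1 existential.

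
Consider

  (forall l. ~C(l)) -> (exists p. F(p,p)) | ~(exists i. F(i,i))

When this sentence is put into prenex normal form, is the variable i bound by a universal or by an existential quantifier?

First replace A → B with ¬A ∨ B.
  ~(forall l. ~C(l)) | (exists p. F(p,p)) | ~(exists i. F(i,i))
Push ¬ through the quantifiers and connectives to reach negation normal form:
  (exists l. C(l)) | (exists p. F(p,p)) | (forall i. ~F(i,i))
Finally move all quantifiers to the prefix:
  exists l. exists p. forall i. (C(l) | F(p,p) | ~F(i,i))
The quantifier exists i sits under an odd number of negations (counting the antecedent side of each →), so it flips to forall i.

universal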